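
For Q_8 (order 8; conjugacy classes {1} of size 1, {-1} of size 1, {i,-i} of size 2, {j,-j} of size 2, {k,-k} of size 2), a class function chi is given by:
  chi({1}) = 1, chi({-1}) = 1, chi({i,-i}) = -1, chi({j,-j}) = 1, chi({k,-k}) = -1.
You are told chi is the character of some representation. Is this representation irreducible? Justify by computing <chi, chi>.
Irreducible: <chi, chi> = 1.

Solution. <chi, chi> = (1/|G|) sum_C |C| * |chi(C)|^2 = (1/8)[1*|1|^2 + 1*|1|^2 + 2*|-1|^2 + 2*|1|^2 + 2*|-1|^2]
  = (1/8)[(1) + (1) + (2) + (2) + (2)] = 8/8 = 1.
A character is irreducible iff <chi, chi> = 1, so this representation is irreducible.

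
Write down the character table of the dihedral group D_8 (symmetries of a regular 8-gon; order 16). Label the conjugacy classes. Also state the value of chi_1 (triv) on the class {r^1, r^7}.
Conjugacy classes: {e} of size 1, {r^4} of size 1, {r^1, r^7} of size 2, {r^2, r^6} of size 2, {r^3, r^5} of size 2, {s, sr^2, ...} of size 4, {sr, sr^3, ...} of size 4.
Character table:
  irrep \ class              {e} (size 1)  {r^4} (size 1)  {r^1, r^7} (size 2)  {r^2, r^6} (size 2)  {r^3, r^5} (size 2)  {s, sr^2, ...} (size 4)  {sr, sr^3, ...} (size 4)
  chi_1 (triv)               1             1               1                    1                    1                    1                        1                       
  chi_2 (sign: r->1, s->-1)  1             1               1                    1                    1                    -1                       -1                      
  chi_3 (r->-1, s->1)        1             1               -1                   1                    -1                   1                        -1                      
  chi_4 (r->-1, s->-1)       1             1               -1                   1                    -1                   -1                       1                       
  chi_5 (2d, j=1)            2             -2              sqrt(2)              0                    -sqrt(2)             0                        0                       
  chi_6 (2d, j=2)            2             2               0                    -2                   0                    0                        0                       
  chi_7 (2d, j=3)            2             -2              -sqrt(2)             0                    sqrt(2)              0                        0                       

Spot check: chi_1 (triv) on {r^1, r^7} = 1.

Argument: D_8 has order 2*8 = 16 with 7 conjugacy classes, hence 7 irreducibles. Sum of squared dims 1 + 1 + 1 + 1 + 4 + 4 + 4 = 16 = |G|. Linear characters come from the abelianisation; the 2-dimensional irreps have character r^k -> 2*cos(2*pi*j*k/8), reflections -> 0.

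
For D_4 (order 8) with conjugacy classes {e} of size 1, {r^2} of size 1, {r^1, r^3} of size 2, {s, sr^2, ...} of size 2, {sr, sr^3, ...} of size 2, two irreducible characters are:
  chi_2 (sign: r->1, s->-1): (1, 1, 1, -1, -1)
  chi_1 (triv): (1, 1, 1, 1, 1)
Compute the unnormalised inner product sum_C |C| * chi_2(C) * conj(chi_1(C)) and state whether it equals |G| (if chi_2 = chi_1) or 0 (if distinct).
Sum = 0; so <chi_2, chi_1> = 0 (distinct irreducibles are orthogonal).

Working: Compute term by term over conjugacy classes (|C| * chi_2(C) * conj(chi_1(C))):
  1*(1)*conj(1) + 1*(1)*conj(1) + 2*(1)*conj(1) + 2*(-1)*conj(1) + 2*(-1)*conj(1)
  = (1) + (1) + (2) + (-2) + (-2)
  = 0.
Dividing by |G| = 8 gives 0/8 = 0, matching the row-orthogonality relation <chi_2, chi_1> = [chi_2 = chi_1].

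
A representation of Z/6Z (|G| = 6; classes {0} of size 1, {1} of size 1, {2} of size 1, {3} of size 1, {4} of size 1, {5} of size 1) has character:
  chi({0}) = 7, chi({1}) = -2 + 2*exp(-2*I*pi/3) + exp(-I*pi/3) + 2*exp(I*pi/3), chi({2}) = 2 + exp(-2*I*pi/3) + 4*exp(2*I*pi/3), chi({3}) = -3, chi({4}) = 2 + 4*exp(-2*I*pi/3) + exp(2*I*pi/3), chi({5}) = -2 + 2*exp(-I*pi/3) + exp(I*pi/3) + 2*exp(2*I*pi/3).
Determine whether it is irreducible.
Not irreducible (reducible): <chi, chi> = 13 > 1.

Proof sketch: <chi, chi> = (1/|G|) sum_C |C| * |chi(C)|^2 = (1/6)[1*|7|^2 + 1*|-2 + 2*exp(-2*I*pi/3) + exp(-I*pi/3) + 2*exp(I*pi/3)|^2 + 1*|2 + exp(-2*I*pi/3) + 4*exp(2*I*pi/3)|^2 + 1*|-3|^2 + 1*|2 + 4*exp(-2*I*pi/3) + exp(2*I*pi/3)|^2 + 1*|-2 + 2*exp(-I*pi/3) + exp(I*pi/3) + 2*exp(2*I*pi/3)|^2]
  = (1/6)[(49) + (3) + (7) + (9) + (7) + (3)] = 78/6 = 13.
(Exp terms are combined using exp(i*s)*conj(exp(i*t)) = exp(i*(s-t)), and sums of them are collapsed using the identity that for every m > 1 the m distinct m-th roots of unity sum to 0, e.g. 1 + exp(2*I*pi/3) + exp(-2*I*pi/3) = 0.)
A character is irreducible iff <chi, chi> = 1, so this representation is reducible.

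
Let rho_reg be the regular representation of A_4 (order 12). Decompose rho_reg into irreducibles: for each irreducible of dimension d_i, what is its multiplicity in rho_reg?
Each irreducible V_i of dimension d_i appears with multiplicity d_i, i.e. rho_reg = (direct sum over all irreducibles V_i) d_i V_i. The irreducible dimensions for A_4 are 1, 1, 1, 3: 3 irreducibles of dimension 1, each with multiplicity 1; 1 irreducible of dimension 3, with multiplicity 3. Total dimension 3*1*1 + 1*3*3 = 12 = |G|.

Argument: General theorem: in the regular representation of a finite group G, each irreducible appears with multiplicity equal to its dimension. Check: dim(rho_reg) = sum d_i^2 = 1 + 1 + 1 + 9 = 12 = |G|.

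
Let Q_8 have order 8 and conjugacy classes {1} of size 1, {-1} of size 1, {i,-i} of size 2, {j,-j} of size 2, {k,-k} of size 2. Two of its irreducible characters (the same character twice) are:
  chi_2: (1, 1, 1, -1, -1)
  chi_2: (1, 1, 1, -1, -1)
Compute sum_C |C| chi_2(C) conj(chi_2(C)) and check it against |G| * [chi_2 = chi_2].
Sum = 8 = |G| = 8; so <chi_2, chi_2> = 1 (norm-1 confirms irreducibility).

Explanation: Compute term by term over conjugacy classes (|C| * chi_2(C) * conj(chi_2(C))):
  1*(1)*conj(1) + 1*(1)*conj(1) + 2*(1)*conj(1) + 2*(-1)*conj(-1) + 2*(-1)*conj(-1)
  = (1) + (1) + (2) + (2) + (2)
  = 8.
Dividing by |G| = 8 gives 8/8 = 1, matching the row-orthogonality relation <chi_2, chi_2> = [chi_2 = chi_2].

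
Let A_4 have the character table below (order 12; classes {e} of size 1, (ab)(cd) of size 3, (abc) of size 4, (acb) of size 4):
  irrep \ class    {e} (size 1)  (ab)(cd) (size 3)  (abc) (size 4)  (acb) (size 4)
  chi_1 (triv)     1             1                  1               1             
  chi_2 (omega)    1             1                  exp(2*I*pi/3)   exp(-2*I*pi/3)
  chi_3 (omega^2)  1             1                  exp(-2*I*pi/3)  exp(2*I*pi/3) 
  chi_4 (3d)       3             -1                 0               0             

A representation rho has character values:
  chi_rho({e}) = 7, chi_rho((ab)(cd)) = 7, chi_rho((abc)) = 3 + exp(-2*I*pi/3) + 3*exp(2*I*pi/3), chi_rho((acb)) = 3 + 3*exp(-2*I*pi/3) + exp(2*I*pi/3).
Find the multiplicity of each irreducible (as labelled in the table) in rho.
Multiplicities: chi_1: 3, chi_2: 3, chi_3: 1, chi_4: 0.

Derivation: Use <chi_rho, chi> = (1/|G|) sum_C |C| * chi_rho(C) * conj(chi(C)) with |G| = 12 for each irreducible chi in the table:
  <chi_rho, chi_1> = (1/12)[1*(7)*conj(1) + 3*(7)*conj(1) + 4*(3 + exp(-2*I*pi/3) + 3*exp(2*I*pi/3))*conj(1) + 4*(3 + 3*exp(-2*I*pi/3) + exp(2*I*pi/3))*conj(1)]
      = (1/12)[(7) + (21) + (12 + 4*exp(-2*I*pi/3) + 12*exp(2*I*pi/3)) + (12 + 12*exp(-2*I*pi/3) + 4*exp(2*I*pi/3))] = 36/12 = 3
  <chi_rho, chi_2> = (1/12)[1*(7)*conj(1) + 3*(7)*conj(1) + 4*(3 + exp(-2*I*pi/3) + 3*exp(2*I*pi/3))*conj(exp(2*I*pi/3)) + 4*(3 + 3*exp(-2*I*pi/3) + exp(2*I*pi/3))*conj(exp(-2*I*pi/3))]
      = (1/12)[(7) + (21) + (12 + 12*exp(-2*I*pi/3) + 4*exp(2*I*pi/3)) + (12 + 4*exp(-2*I*pi/3) + 12*exp(2*I*pi/3))] = 36/12 = 3
  <chi_rho, chi_3> = (1/12)[1*(7)*conj(1) + 3*(7)*conj(1) + 4*(3 + exp(-2*I*pi/3) + 3*exp(2*I*pi/3))*conj(exp(-2*I*pi/3)) + 4*(3 + 3*exp(-2*I*pi/3) + exp(2*I*pi/3))*conj(exp(2*I*pi/3))]
      = (1/12)[(7) + (21) + (-8) + (-8)] = 12/12 = 1
  <chi_rho, chi_4> = (1/12)[1*(7)*conj(3) + 3*(7)*conj(-1) + 4*(3 + exp(-2*I*pi/3) + 3*exp(2*I*pi/3))*conj(0) + 4*(3 + 3*exp(-2*I*pi/3) + exp(2*I*pi/3))*conj(0)]
      = (1/12)[(21) + (-21) + (0) + (0)] = 0/12 = 0
(Exp terms are combined using exp(i*s)*conj(exp(i*t)) = exp(i*(s-t)), and sums of them are collapsed using the identity that for every m > 1 the m distinct m-th roots of unity sum to 0, e.g. 1 + exp(2*I*pi/3) + exp(-2*I*pi/3) = 0.)
Dimension check: dim(rho) = sum (mult * dim) = 3*1 + 3*1 + 1*1 + 0*3 = 7 = chi_rho(e) = 7.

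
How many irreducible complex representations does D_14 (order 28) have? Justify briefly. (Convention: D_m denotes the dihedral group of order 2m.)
10

Derivation: The number of irreducible complex representations of a finite group equals its number of conjugacy classes. D_14 has 10 conjugacy classes (n/2 + 3 for n even), so D_14 (order 28) has exactly 10 irreducible complex representations.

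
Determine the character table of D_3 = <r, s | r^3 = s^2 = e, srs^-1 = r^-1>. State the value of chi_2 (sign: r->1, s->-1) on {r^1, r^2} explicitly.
Conjugacy classes: {e} of size 1, {r^1, r^2} of size 2, {s, sr, ..., sr^2} of size 3.
Character table:
  irrep \ class              {e} (size 1)  {r^1, r^2} (size 2)  {s, sr, ..., sr^2} (size 3)
  chi_1 (triv)               1             1                    1                          
  chi_2 (sign: r->1, s->-1)  1             1                    -1                         
  chi_3 (2d, j=1)            2             -1                   0                          

Spot check: chi_2 (sign: r->1, s->-1) on {r^1, r^2} = 1.

Details: D_3 has order 2*3 = 6 with 3 conjugacy classes, hence 3 irreducibles. Sum of squared dims 1 + 1 + 4 = 6 = |G|. Linear characters come from the abelianisation; the 2-dimensional irreps have character r^k -> 2*cos(2*pi*j*k/3), reflections -> 0.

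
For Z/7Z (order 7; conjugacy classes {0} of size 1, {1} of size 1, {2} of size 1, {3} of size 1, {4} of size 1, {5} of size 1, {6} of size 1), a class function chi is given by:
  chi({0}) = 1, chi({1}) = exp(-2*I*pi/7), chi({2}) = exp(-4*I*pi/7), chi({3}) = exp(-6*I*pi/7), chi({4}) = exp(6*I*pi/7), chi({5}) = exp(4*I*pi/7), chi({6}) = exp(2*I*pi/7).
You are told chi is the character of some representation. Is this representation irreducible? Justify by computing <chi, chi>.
Irreducible: <chi, chi> = 1.

<chi, chi> = (1/|G|) sum_C |C| * |chi(C)|^2 = (1/7)[1*|1|^2 + 1*|exp(-2*I*pi/7)|^2 + 1*|exp(-4*I*pi/7)|^2 + 1*|exp(-6*I*pi/7)|^2 + 1*|exp(6*I*pi/7)|^2 + 1*|exp(4*I*pi/7)|^2 + 1*|exp(2*I*pi/7)|^2]
  = (1/7)[(1) + (1) + (1) + (1) + (1) + (1) + (1)] = 7/7 = 1.
(Exp terms are combined using exp(i*s)*conj(exp(i*t)) = exp(i*(s-t)), and sums of them are collapsed using the identity that for every m > 1 the m distinct m-th roots of unity sum to 0, e.g. 1 + exp(2*I*pi/3) + exp(-2*I*pi/3) = 0.)
A character is irreducible iff <chi, chi> = 1, so this representation is irreducible.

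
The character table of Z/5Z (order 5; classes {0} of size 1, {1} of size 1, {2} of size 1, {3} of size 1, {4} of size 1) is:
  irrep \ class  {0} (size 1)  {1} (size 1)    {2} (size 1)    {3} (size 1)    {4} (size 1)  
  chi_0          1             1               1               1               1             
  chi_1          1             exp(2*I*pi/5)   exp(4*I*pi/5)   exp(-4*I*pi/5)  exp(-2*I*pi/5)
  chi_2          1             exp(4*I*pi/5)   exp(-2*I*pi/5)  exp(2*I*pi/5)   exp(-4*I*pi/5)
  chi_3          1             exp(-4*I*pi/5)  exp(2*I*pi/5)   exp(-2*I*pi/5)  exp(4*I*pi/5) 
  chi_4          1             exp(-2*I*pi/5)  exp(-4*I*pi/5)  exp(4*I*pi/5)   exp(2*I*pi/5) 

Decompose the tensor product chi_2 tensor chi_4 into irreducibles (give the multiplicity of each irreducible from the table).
chi_2 tensor chi_4 = chi_1 (all other irreducibles have multiplicity 0).

Working: The character of a tensor product is the pointwise product (chi_2 * chi_4)(C) = chi_2(C) * chi_4(C):
  {0}: (1)*(1), {1}: (exp(4*I*pi/5))*(exp(-2*I*pi/5)), {2}: (exp(-2*I*pi/5))*(exp(-4*I*pi/5)), {3}: (exp(2*I*pi/5))*(exp(4*I*pi/5)), {4}: (exp(-4*I*pi/5))*(exp(2*I*pi/5))
so (chi_2 * chi_4) takes values
  {0} -> 1, {1} -> exp(2*I*pi/5), {2} -> exp(4*I*pi/5), {3} -> exp(-4*I*pi/5), {4} -> exp(-2*I*pi/5).
Now take the inner product of this character with each irreducible chi from the table, <chi_2*chi_4, chi> = (1/5) sum_C |C| (chi_2*chi_4)(C) conj(chi(C)):
  <chi_2*chi_4, chi_0> = (1/5)[1*(1)*conj(1) + 1*(exp(2*I*pi/5))*conj(1) + 1*(exp(4*I*pi/5))*conj(1) + 1*(exp(-4*I*pi/5))*conj(1) + 1*(exp(-2*I*pi/5))*conj(1)]
      = (1/5)[(1) + (exp(2*I*pi/5)) + (exp(4*I*pi/5)) + (exp(-4*I*pi/5)) + (exp(-2*I*pi/5))] = 0/5 = 0
  <chi_2*chi_4, chi_1> = (1/5)[1*(1)*conj(1) + 1*(exp(2*I*pi/5))*conj(exp(2*I*pi/5)) + 1*(exp(4*I*pi/5))*conj(exp(4*I*pi/5)) + 1*(exp(-4*I*pi/5))*conj(exp(-4*I*pi/5)) + 1*(exp(-2*I*pi/5))*conj(exp(-2*I*pi/5))]
      = (1/5)[(1) + (1) + (1) + (1) + (1)] = 5/5 = 1
  <chi_2*chi_4, chi_2> = (1/5)[1*(1)*conj(1) + 1*(exp(2*I*pi/5))*conj(exp(4*I*pi/5)) + 1*(exp(4*I*pi/5))*conj(exp(-2*I*pi/5)) + 1*(exp(-4*I*pi/5))*conj(exp(2*I*pi/5)) + 1*(exp(-2*I*pi/5))*conj(exp(-4*I*pi/5))]
      = (1/5)[(1) + (exp(-2*I*pi/5)) + (exp(-4*I*pi/5)) + (exp(4*I*pi/5)) + (exp(2*I*pi/5))] = 0/5 = 0
  <chi_2*chi_4, chi_3> = (1/5)[1*(1)*conj(1) + 1*(exp(2*I*pi/5))*conj(exp(-4*I*pi/5)) + 1*(exp(4*I*pi/5))*conj(exp(2*I*pi/5)) + 1*(exp(-4*I*pi/5))*conj(exp(-2*I*pi/5)) + 1*(exp(-2*I*pi/5))*conj(exp(4*I*pi/5))]
      = (1/5)[(1) + (exp(-4*I*pi/5)) + (exp(2*I*pi/5)) + (exp(-2*I*pi/5)) + (exp(4*I*pi/5))] = 0/5 = 0
  <chi_2*chi_4, chi_4> = (1/5)[1*(1)*conj(1) + 1*(exp(2*I*pi/5))*conj(exp(-2*I*pi/5)) + 1*(exp(4*I*pi/5))*conj(exp(-4*I*pi/5)) + 1*(exp(-4*I*pi/5))*conj(exp(4*I*pi/5)) + 1*(exp(-2*I*pi/5))*conj(exp(2*I*pi/5))]
      = (1/5)[(1) + (exp(4*I*pi/5)) + (exp(-2*I*pi/5)) + (exp(2*I*pi/5)) + (exp(-4*I*pi/5))] = 0/5 = 0
(Exp terms are combined using exp(i*s)*conj(exp(i*t)) = exp(i*(s-t)), and sums of them are collapsed using the identity that for every m > 1 the m distinct m-th roots of unity sum to 0, e.g. 1 + exp(2*I*pi/3) + exp(-2*I*pi/3) = 0.)
Hence the multiplicities are chi_1: 1. Dimension check: dim(chi_2)*dim(chi_4) = 1*1 = 1 and sum (mult * dim) = 1*1 = 1.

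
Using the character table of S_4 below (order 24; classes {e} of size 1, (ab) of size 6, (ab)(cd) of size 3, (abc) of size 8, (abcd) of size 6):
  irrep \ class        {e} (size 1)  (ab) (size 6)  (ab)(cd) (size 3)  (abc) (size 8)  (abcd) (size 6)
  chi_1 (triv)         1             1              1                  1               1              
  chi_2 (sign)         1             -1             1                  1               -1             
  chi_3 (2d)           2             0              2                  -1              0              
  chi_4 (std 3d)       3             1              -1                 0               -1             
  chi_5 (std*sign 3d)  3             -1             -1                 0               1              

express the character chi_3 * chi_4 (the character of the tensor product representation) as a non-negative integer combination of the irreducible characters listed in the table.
chi_3 tensor chi_4 = chi_4 + chi_5 (all other irreducibles have multiplicity 0).

Reasoning: The character of a tensor product is the pointwise product (chi_3 * chi_4)(C) = chi_3(C) * chi_4(C):
  {e}: (2)*(3), (ab): (0)*(1), (ab)(cd): (2)*(-1), (abc): (-1)*(0), (abcd): (0)*(-1)
so (chi_3 * chi_4) takes values
  {e} -> 6, (ab) -> 0, (ab)(cd) -> -2, (abc) -> 0, (abcd) -> 0.
Now take the inner product of this character with each irreducible chi from the table, <chi_3*chi_4, chi> = (1/24) sum_C |C| (chi_3*chi_4)(C) conj(chi(C)):
  <chi_3*chi_4, chi_1> = (1/24)[1*(6)*conj(1) + 6*(0)*conj(1) + 3*(-2)*conj(1) + 8*(0)*conj(1) + 6*(0)*conj(1)]
      = (1/24)[(6) + (0) + (-6) + (0) + (0)] = 0/24 = 0
  <chi_3*chi_4, chi_2> = (1/24)[1*(6)*conj(1) + 6*(0)*conj(-1) + 3*(-2)*conj(1) + 8*(0)*conj(1) + 6*(0)*conj(-1)]
      = (1/24)[(6) + (0) + (-6) + (0) + (0)] = 0/24 = 0
  <chi_3*chi_4, chi_3> = (1/24)[1*(6)*conj(2) + 6*(0)*conj(0) + 3*(-2)*conj(2) + 8*(0)*conj(-1) + 6*(0)*conj(0)]
      = (1/24)[(12) + (0) + (-12) + (0) + (0)] = 0/24 = 0
  <chi_3*chi_4, chi_4> = (1/24)[1*(6)*conj(3) + 6*(0)*conj(1) + 3*(-2)*conj(-1) + 8*(0)*conj(0) + 6*(0)*conj(-1)]
      = (1/24)[(18) + (0) + (6) + (0) + (0)] = 24/24 = 1
  <chi_3*chi_4, chi_5> = (1/24)[1*(6)*conj(3) + 6*(0)*conj(-1) + 3*(-2)*conj(-1) + 8*(0)*conj(0) + 6*(0)*conj(1)]
      = (1/24)[(18) + (0) + (6) + (0) + (0)] = 24/24 = 1
Hence the multiplicities are chi_4: 1, chi_5: 1. Dimension check: dim(chi_3)*dim(chi_4) = 2*3 = 6 and sum (mult * dim) = 1*3 + 1*3 = 6.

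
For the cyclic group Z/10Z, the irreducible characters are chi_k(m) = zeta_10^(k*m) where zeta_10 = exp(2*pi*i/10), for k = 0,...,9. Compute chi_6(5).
chi_6(5) = zeta_10^30 = 1

Working: chi_6(5) = zeta_10^(6*5) = zeta_10^30. Since zeta_10^10 = 1, this equals zeta_10^0 = exp(2*pi*i*0/10) = 1.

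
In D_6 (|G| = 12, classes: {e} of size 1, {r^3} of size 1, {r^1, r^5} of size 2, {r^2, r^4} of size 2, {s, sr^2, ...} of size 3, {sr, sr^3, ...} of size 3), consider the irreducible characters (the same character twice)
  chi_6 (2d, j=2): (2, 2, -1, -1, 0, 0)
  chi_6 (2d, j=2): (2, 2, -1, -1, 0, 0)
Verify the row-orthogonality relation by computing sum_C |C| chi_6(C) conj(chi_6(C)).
Sum = 12 = |G| = 12; so <chi_6, chi_6> = 1 (norm-1 confirms irreducibility).

Reasoning: Compute term by term over conjugacy classes (|C| * chi_6(C) * conj(chi_6(C))):
  1*(2)*conj(2) + 1*(2)*conj(2) + 2*(-1)*conj(-1) + 2*(-1)*conj(-1) + 3*(0)*conj(0) + 3*(0)*conj(0)
  = (4) + (4) + (2) + (2) + (0) + (0)
  = 12.
Dividing by |G| = 12 gives 12/12 = 1, matching the row-orthogonality relation <chi_6, chi_6> = [chi_6 = chi_6].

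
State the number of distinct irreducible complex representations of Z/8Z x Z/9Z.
72

Reasoning: The number of irreducible complex representations of a finite group equals its number of conjugacy classes. Z/8Z x Z/9Z is abelian of order 72, so every element is its own conjugacy class: 72 classes, so Z/8Z x Z/9Z (order 72) has exactly 72 irreducible complex representations.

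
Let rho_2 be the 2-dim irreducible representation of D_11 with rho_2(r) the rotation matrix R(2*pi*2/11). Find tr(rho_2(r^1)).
chi_{rho_2}(r^1) = 2*cos(2*pi*2*1/11) = 2*cos(4*pi/11)

Proof sketch: rho_2(r^1) is rotation by angle 2*pi*2*1/11, whose trace is 2*cos(2*pi*2*1/11) = 2*cos(4*pi/11).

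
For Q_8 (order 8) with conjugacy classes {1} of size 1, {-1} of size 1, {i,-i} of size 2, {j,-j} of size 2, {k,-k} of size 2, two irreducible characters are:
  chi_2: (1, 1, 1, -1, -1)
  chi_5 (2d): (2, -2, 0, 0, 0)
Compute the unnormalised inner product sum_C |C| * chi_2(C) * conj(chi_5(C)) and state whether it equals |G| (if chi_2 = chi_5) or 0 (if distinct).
Sum = 0; so <chi_2, chi_5> = 0 (distinct irreducibles are orthogonal).

Working: Compute term by term over conjugacy classes (|C| * chi_2(C) * conj(chi_5(C))):
  1*(1)*conj(2) + 1*(1)*conj(-2) + 2*(1)*conj(0) + 2*(-1)*conj(0) + 2*(-1)*conj(0)
  = (2) + (-2) + (0) + (0) + (0)
  = 0.
Dividing by |G| = 8 gives 0/8 = 0, matching the row-orthogonality relation <chi_2, chi_5> = [chi_2 = chi_5].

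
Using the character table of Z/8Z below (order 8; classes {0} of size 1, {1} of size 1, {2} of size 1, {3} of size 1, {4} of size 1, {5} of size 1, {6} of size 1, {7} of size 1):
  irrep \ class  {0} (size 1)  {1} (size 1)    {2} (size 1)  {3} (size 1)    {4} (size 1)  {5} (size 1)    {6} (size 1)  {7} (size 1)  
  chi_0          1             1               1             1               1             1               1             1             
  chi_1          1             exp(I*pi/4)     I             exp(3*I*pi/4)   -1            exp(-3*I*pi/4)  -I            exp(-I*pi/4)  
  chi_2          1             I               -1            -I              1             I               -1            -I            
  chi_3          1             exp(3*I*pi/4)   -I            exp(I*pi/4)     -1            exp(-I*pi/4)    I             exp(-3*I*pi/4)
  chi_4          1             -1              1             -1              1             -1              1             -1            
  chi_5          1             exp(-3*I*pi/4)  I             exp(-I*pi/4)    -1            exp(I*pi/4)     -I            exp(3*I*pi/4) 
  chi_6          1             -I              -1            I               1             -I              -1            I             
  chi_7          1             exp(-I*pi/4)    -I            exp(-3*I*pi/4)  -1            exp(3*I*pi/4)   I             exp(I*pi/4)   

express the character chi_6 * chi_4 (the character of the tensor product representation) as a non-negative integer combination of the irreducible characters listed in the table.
chi_6 tensor chi_4 = chi_2 (all other irreducibles have multiplicity 0).

Proof sketch: The character of a tensor product is the pointwise product (chi_6 * chi_4)(C) = chi_6(C) * chi_4(C):
  {0}: (1)*(1), {1}: (-I)*(-1), {2}: (-1)*(1), {3}: (I)*(-1), {4}: (1)*(1), {5}: (-I)*(-1), {6}: (-1)*(1), {7}: (I)*(-1)
so (chi_6 * chi_4) takes values
  {0} -> 1, {1} -> I, {2} -> -1, {3} -> -I, {4} -> 1, {5} -> I, {6} -> -1, {7} -> -I.
Now take the inner product of this character with each irreducible chi from the table, <chi_6*chi_4, chi> = (1/8) sum_C |C| (chi_6*chi_4)(C) conj(chi(C)):
  <chi_6*chi_4, chi_0> = (1/8)[1*(1)*conj(1) + 1*(I)*conj(1) + 1*(-1)*conj(1) + 1*(-I)*conj(1) + 1*(1)*conj(1) + 1*(I)*conj(1) + 1*(-1)*conj(1) + 1*(-I)*conj(1)]
      = (1/8)[(1) + (I) + (-1) + (-I) + (1) + (I) + (-1) + (-I)] = 0/8 = 0
  <chi_6*chi_4, chi_1> = (1/8)[1*(1)*conj(1) + 1*(I)*conj(exp(I*pi/4)) + 1*(-1)*conj(I) + 1*(-I)*conj(exp(3*I*pi/4)) + 1*(1)*conj(-1) + 1*(I)*conj(exp(-3*I*pi/4)) + 1*(-1)*conj(-I) + 1*(-I)*conj(exp(-I*pi/4))]
      = (1/8)[(1) + (exp(I*pi/4)) + (I) + (-exp(-I*pi/4)) + (-1) + (exp(-3*I*pi/4)) + (-I) + (-exp(3*I*pi/4))] = 0/8 = 0
  <chi_6*chi_4, chi_2> = (1/8)[1*(1)*conj(1) + 1*(I)*conj(I) + 1*(-1)*conj(-1) + 1*(-I)*conj(-I) + 1*(1)*conj(1) + 1*(I)*conj(I) + 1*(-1)*conj(-1) + 1*(-I)*conj(-I)]
      = (1/8)[(1) + (1) + (1) + (1) + (1) + (1) + (1) + (1)] = 8/8 = 1
  <chi_6*chi_4, chi_3> = (1/8)[1*(1)*conj(1) + 1*(I)*conj(exp(3*I*pi/4)) + 1*(-1)*conj(-I) + 1*(-I)*conj(exp(I*pi/4)) + 1*(1)*conj(-1) + 1*(I)*conj(exp(-I*pi/4)) + 1*(-1)*conj(I) + 1*(-I)*conj(exp(-3*I*pi/4))]
      = (1/8)[(1) + (exp(-I*pi/4)) + (-I) + (-exp(I*pi/4)) + (-1) + (exp(3*I*pi/4)) + (I) + (-exp(-3*I*pi/4))] = 0/8 = 0
  <chi_6*chi_4, chi_4> = (1/8)[1*(1)*conj(1) + 1*(I)*conj(-1) + 1*(-1)*conj(1) + 1*(-I)*conj(-1) + 1*(1)*conj(1) + 1*(I)*conj(-1) + 1*(-1)*conj(1) + 1*(-I)*conj(-1)]
      = (1/8)[(1) + (-I) + (-1) + (I) + (1) + (-I) + (-1) + (I)] = 0/8 = 0
  <chi_6*chi_4, chi_5> = (1/8)[1*(1)*conj(1) + 1*(I)*conj(exp(-3*I*pi/4)) + 1*(-1)*conj(I) + 1*(-I)*conj(exp(-I*pi/4)) + 1*(1)*conj(-1) + 1*(I)*conj(exp(I*pi/4)) + 1*(-1)*conj(-I) + 1*(-I)*conj(exp(3*I*pi/4))]
      = (1/8)[(1) + (exp(-3*I*pi/4)) + (I) + (-exp(3*I*pi/4)) + (-1) + (exp(I*pi/4)) + (-I) + (-exp(-I*pi/4))] = 0/8 = 0
  <chi_6*chi_4, chi_6> = (1/8)[1*(1)*conj(1) + 1*(I)*conj(-I) + 1*(-1)*conj(-1) + 1*(-I)*conj(I) + 1*(1)*conj(1) + 1*(I)*conj(-I) + 1*(-1)*conj(-1) + 1*(-I)*conj(I)]
      = (1/8)[(1) + (-1) + (1) + (-1) + (1) + (-1) + (1) + (-1)] = 0/8 = 0
  <chi_6*chi_4, chi_7> = (1/8)[1*(1)*conj(1) + 1*(I)*conj(exp(-I*pi/4)) + 1*(-1)*conj(-I) + 1*(-I)*conj(exp(-3*I*pi/4)) + 1*(1)*conj(-1) + 1*(I)*conj(exp(3*I*pi/4)) + 1*(-1)*conj(I) + 1*(-I)*conj(exp(I*pi/4))]
      = (1/8)[(1) + (exp(3*I*pi/4)) + (-I) + (-exp(-3*I*pi/4)) + (-1) + (exp(-I*pi/4)) + (I) + (-exp(I*pi/4))] = 0/8 = 0
(Exp terms are combined using exp(i*s)*conj(exp(i*t)) = exp(i*(s-t)), and sums of them are collapsed using the identity that for every m > 1 the m distinct m-th roots of unity sum to 0, e.g. 1 + exp(2*I*pi/3) + exp(-2*I*pi/3) = 0.)
Hence the multiplicities are chi_2: 1. Dimension check: dim(chi_6)*dim(chi_4) = 1*1 = 1 and sum (mult * dim) = 1*1 = 1.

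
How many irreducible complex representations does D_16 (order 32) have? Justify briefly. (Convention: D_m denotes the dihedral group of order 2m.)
11

Why: The number of irreducible complex representations of a finite group equals its number of conjugacy classes. D_16 has 11 conjugacy classes (n/2 + 3 for n even), so D_16 (order 32) has exactly 11 irreducible complex representations.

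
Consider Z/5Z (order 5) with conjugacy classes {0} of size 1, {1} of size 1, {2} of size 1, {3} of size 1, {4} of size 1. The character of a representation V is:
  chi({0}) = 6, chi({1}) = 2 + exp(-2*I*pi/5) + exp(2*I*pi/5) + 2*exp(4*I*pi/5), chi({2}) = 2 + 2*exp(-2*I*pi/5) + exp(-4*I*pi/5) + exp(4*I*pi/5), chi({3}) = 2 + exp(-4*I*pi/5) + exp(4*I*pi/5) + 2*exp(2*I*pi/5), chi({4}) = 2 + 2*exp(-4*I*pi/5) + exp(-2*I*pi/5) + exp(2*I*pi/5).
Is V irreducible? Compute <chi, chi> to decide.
Not irreducible (reducible): <chi, chi> = 10 > 1.

Working: <chi, chi> = (1/|G|) sum_C |C| * |chi(C)|^2 = (1/5)[1*|6|^2 + 1*|2 + exp(-2*I*pi/5) + exp(2*I*pi/5) + 2*exp(4*I*pi/5)|^2 + 1*|2 + 2*exp(-2*I*pi/5) + exp(-4*I*pi/5) + exp(4*I*pi/5)|^2 + 1*|2 + exp(-4*I*pi/5) + exp(4*I*pi/5) + 2*exp(2*I*pi/5)|^2 + 1*|2 + 2*exp(-4*I*pi/5) + exp(-2*I*pi/5) + exp(2*I*pi/5)|^2]
  = (1/5)[(36) + (10 + 6*exp(-2*I*pi/5) + 7*exp(-4*I*pi/5) + 7*exp(4*I*pi/5) + 6*exp(2*I*pi/5)) + (10 + 7*exp(-2*I*pi/5) + 6*exp(-4*I*pi/5) + 6*exp(4*I*pi/5) + 7*exp(2*I*pi/5)) + (10 + 7*exp(-2*I*pi/5) + 6*exp(-4*I*pi/5) + 6*exp(4*I*pi/5) + 7*exp(2*I*pi/5)) + (10 + 6*exp(-2*I*pi/5) + 7*exp(-4*I*pi/5) + 7*exp(4*I*pi/5) + 6*exp(2*I*pi/5))] = 50/5 = 10.
(Exp terms are combined using exp(i*s)*conj(exp(i*t)) = exp(i*(s-t)), and sums of them are collapsed using the identity that for every m > 1 the m distinct m-th roots of unity sum to 0, e.g. 1 + exp(2*I*pi/3) + exp(-2*I*pi/3) = 0.)
A character is irreducible iff <chi, chi> = 1, so this representation is reducible.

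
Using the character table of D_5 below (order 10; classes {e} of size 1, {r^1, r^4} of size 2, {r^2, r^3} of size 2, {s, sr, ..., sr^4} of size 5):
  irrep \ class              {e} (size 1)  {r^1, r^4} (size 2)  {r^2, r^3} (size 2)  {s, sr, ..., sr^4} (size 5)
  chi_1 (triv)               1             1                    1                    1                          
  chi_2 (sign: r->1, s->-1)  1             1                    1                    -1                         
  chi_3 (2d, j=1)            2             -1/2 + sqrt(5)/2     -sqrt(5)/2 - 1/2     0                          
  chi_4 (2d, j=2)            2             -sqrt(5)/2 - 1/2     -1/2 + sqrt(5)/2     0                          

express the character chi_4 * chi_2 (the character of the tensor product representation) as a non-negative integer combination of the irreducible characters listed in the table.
chi_4 tensor chi_2 = chi_4 (all other irreducibles have multiplicity 0).

The character of a tensor product is the pointwise product (chi_4 * chi_2)(C) = chi_4(C) * chi_2(C):
  {e}: (2)*(1), {r^1, r^4}: (-sqrt(5)/2 - 1/2)*(1), {r^2, r^3}: (-1/2 + sqrt(5)/2)*(1), {s, sr, ..., sr^4}: (0)*(-1)
so (chi_4 * chi_2) takes values
  {e} -> 2, {r^1, r^4} -> -sqrt(5)/2 - 1/2, {r^2, r^3} -> -1/2 + sqrt(5)/2, {s, sr, ..., sr^4} -> 0.
Now take the inner product of this character with each irreducible chi from the table, <chi_4*chi_2, chi> = (1/10) sum_C |C| (chi_4*chi_2)(C) conj(chi(C)):
  <chi_4*chi_2, chi_1> = (1/10)[1*(2)*conj(1) + 2*(-sqrt(5)/2 - 1/2)*conj(1) + 2*(-1/2 + sqrt(5)/2)*conj(1) + 5*(0)*conj(1)]
      = (1/10)[(2) + (-sqrt(5) - 1) + (-1 + sqrt(5)) + (0)] = 0/10 = 0
  <chi_4*chi_2, chi_2> = (1/10)[1*(2)*conj(1) + 2*(-sqrt(5)/2 - 1/2)*conj(1) + 2*(-1/2 + sqrt(5)/2)*conj(1) + 5*(0)*conj(-1)]
      = (1/10)[(2) + (-sqrt(5) - 1) + (-1 + sqrt(5)) + (0)] = 0/10 = 0
  <chi_4*chi_2, chi_3> = (1/10)[1*(2)*conj(2) + 2*(-sqrt(5)/2 - 1/2)*conj(-1/2 + sqrt(5)/2) + 2*(-1/2 + sqrt(5)/2)*conj(-sqrt(5)/2 - 1/2) + 5*(0)*conj(0)]
      = (1/10)[(4) + (-2) + (-2) + (0)] = 0/10 = 0
  <chi_4*chi_2, chi_4> = (1/10)[1*(2)*conj(2) + 2*(-sqrt(5)/2 - 1/2)*conj(-sqrt(5)/2 - 1/2) + 2*(-1/2 + sqrt(5)/2)*conj(-1/2 + sqrt(5)/2) + 5*(0)*conj(0)]
      = (1/10)[(4) + (sqrt(5) + 3) + (3 - sqrt(5)) + (0)] = 10/10 = 1
Hence the multiplicities are chi_4: 1. Dimension check: dim(chi_4)*dim(chi_2) = 2*1 = 2 and sum (mult * dim) = 1*2 = 2.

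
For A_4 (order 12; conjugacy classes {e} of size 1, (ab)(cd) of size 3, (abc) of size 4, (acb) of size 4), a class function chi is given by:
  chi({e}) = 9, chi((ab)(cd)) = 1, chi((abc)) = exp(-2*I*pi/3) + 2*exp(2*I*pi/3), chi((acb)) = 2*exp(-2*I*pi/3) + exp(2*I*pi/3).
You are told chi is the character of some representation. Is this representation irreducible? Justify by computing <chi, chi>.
Not irreducible (reducible): <chi, chi> = 9 > 1.

Derivation: <chi, chi> = (1/|G|) sum_C |C| * |chi(C)|^2 = (1/12)[1*|9|^2 + 3*|1|^2 + 4*|exp(-2*I*pi/3) + 2*exp(2*I*pi/3)|^2 + 4*|2*exp(-2*I*pi/3) + exp(2*I*pi/3)|^2]
  = (1/12)[(81) + (3) + (12) + (12)] = 108/12 = 9.
(Exp terms are combined using exp(i*s)*conj(exp(i*t)) = exp(i*(s-t)), and sums of them are collapsed using the identity that for every m > 1 the m distinct m-th roots of unity sum to 0, e.g. 1 + exp(2*I*pi/3) + exp(-2*I*pi/3) = 0.)
A character is irreducible iff <chi, chi> = 1, so this representation is reducible.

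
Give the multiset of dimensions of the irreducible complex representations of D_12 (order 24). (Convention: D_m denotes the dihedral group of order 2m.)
Dimensions: 1, 1, 1, 1, 2, 2, 2, 2, 2

Justification: There are 9 irreducibles (= number of conjugacy classes). Their dimensions d_i satisfy sum d_i^2 = |G| = 24: 1 + 1 + 1 + 1 + 4 + 4 + 4 + 4 + 4 = 24.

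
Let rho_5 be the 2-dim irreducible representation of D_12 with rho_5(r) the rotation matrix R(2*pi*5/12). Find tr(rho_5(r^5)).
chi_{rho_5}(r^5) = 2*cos(2*pi*5*5/12) = sqrt(3)

Argument: rho_5(r^5) is rotation by angle 2*pi*5*5/12, whose trace is 2*cos(2*pi*5*5/12) = sqrt(3).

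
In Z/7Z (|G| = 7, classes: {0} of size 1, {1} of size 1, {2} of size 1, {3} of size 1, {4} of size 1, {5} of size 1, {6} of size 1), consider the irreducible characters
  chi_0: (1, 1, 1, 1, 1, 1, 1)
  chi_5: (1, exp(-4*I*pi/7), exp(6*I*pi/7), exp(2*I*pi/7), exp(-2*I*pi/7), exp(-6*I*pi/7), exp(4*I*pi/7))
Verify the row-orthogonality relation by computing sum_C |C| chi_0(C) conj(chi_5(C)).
Sum = 0; so <chi_0, chi_5> = 0 (distinct irreducibles are orthogonal).

Why: Compute term by term over conjugacy classes (|C| * chi_0(C) * conj(chi_5(C))):
  1*(1)*conj(1) + 1*(1)*conj(exp(-4*I*pi/7)) + 1*(1)*conj(exp(6*I*pi/7)) + 1*(1)*conj(exp(2*I*pi/7)) + 1*(1)*conj(exp(-2*I*pi/7)) + 1*(1)*conj(exp(-6*I*pi/7)) + 1*(1)*conj(exp(4*I*pi/7))
  = (1) + (exp(4*I*pi/7)) + (exp(-6*I*pi/7)) + (exp(-2*I*pi/7)) + (exp(2*I*pi/7)) + (exp(6*I*pi/7)) + (exp(-4*I*pi/7))
  = 0.
(Exp terms are combined using exp(i*s)*conj(exp(i*t)) = exp(i*(s-t)), and sums of them are collapsed using the identity that for every m > 1 the m distinct m-th roots of unity sum to 0, e.g. 1 + exp(2*I*pi/3) + exp(-2*I*pi/3) = 0.)
Dividing by |G| = 7 gives 0/7 = 0, matching the row-orthogonality relation <chi_0, chi_5> = [chi_0 = chi_5].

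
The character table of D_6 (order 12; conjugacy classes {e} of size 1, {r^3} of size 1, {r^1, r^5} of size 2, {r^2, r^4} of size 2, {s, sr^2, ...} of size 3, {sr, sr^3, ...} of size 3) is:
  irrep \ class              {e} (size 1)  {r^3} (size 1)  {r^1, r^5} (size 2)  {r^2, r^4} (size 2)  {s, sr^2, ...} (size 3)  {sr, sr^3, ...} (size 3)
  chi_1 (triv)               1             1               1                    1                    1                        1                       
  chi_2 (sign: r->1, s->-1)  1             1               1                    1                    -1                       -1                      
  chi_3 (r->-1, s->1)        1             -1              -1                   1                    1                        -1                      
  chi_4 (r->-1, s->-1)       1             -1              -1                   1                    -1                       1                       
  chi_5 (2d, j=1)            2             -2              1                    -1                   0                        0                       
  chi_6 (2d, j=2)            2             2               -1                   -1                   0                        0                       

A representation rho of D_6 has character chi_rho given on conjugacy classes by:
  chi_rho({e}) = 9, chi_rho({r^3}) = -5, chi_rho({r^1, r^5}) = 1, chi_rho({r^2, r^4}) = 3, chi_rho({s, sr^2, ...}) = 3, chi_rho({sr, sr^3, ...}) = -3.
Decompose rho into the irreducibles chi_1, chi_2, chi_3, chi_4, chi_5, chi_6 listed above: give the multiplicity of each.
Multiplicities: chi_1: 1, chi_2: 1, chi_3: 3, chi_4: 0, chi_5: 2, chi_6: 0.

Argument: Use <chi_rho, chi> = (1/|G|) sum_C |C| * chi_rho(C) * conj(chi(C)) with |G| = 12 for each irreducible chi in the table:
  <chi_rho, chi_1> = (1/12)[1*(9)*conj(1) + 1*(-5)*conj(1) + 2*(1)*conj(1) + 2*(3)*conj(1) + 3*(3)*conj(1) + 3*(-3)*conj(1)]
      = (1/12)[(9) + (-5) + (2) + (6) + (9) + (-9)] = 12/12 = 1
  <chi_rho, chi_2> = (1/12)[1*(9)*conj(1) + 1*(-5)*conj(1) + 2*(1)*conj(1) + 2*(3)*conj(1) + 3*(3)*conj(-1) + 3*(-3)*conj(-1)]
      = (1/12)[(9) + (-5) + (2) + (6) + (-9) + (9)] = 12/12 = 1
  <chi_rho, chi_3> = (1/12)[1*(9)*conj(1) + 1*(-5)*conj(-1) + 2*(1)*conj(-1) + 2*(3)*conj(1) + 3*(3)*conj(1) + 3*(-3)*conj(-1)]
      = (1/12)[(9) + (5) + (-2) + (6) + (9) + (9)] = 36/12 = 3
  <chi_rho, chi_4> = (1/12)[1*(9)*conj(1) + 1*(-5)*conj(-1) + 2*(1)*conj(-1) + 2*(3)*conj(1) + 3*(3)*conj(-1) + 3*(-3)*conj(1)]
      = (1/12)[(9) + (5) + (-2) + (6) + (-9) + (-9)] = 0/12 = 0
  <chi_rho, chi_5> = (1/12)[1*(9)*conj(2) + 1*(-5)*conj(-2) + 2*(1)*conj(1) + 2*(3)*conj(-1) + 3*(3)*conj(0) + 3*(-3)*conj(0)]
      = (1/12)[(18) + (10) + (2) + (-6) + (0) + (0)] = 24/12 = 2
  <chi_rho, chi_6> = (1/12)[1*(9)*conj(2) + 1*(-5)*conj(2) + 2*(1)*conj(-1) + 2*(3)*conj(-1) + 3*(3)*conj(0) + 3*(-3)*conj(0)]
      = (1/12)[(18) + (-10) + (-2) + (-6) + (0) + (0)] = 0/12 = 0
Dimension check: dim(rho) = sum (mult * dim) = 1*1 + 1*1 + 3*1 + 0*1 + 2*2 + 0*2 = 9 = chi_rho(e) = 9.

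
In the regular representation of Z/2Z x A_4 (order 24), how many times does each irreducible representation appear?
Each irreducible V_i of dimension d_i appears with multiplicity d_i, i.e. rho_reg = (direct sum over all irreducibles V_i) d_i V_i. The irreducible dimensions for Z/2Z x A_4 are 1, 1, 1, 1, 1, 1, 3, 3: 6 irreducibles of dimension 1, each with multiplicity 1; 2 irreducibles of dimension 3, each with multiplicity 3. Total dimension 6*1*1 + 2*3*3 = 24 = |G|.

Why: General theorem: in the regular representation of a finite group G, each irreducible appears with multiplicity equal to its dimension. Check: dim(rho_reg) = sum d_i^2 = 1 + 1 + 1 + 1 + 1 + 1 + 9 + 9 = 24 = |G|.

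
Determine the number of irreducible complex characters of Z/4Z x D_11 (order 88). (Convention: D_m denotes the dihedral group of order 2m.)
28

Details: The number of irreducible complex representations of a finite group equals its number of conjugacy classes. For a direct product, #classes(G x H) = #classes(G) * #classes(H). Z/4Z has 4 classes (abelian), D_11 has 7 classes, so 4 * 7 = 28, so Z/4Z x D_11 (order 88) has exactly 28 irreducible complex representations.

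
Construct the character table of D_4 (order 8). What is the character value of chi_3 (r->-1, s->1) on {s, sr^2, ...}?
Conjugacy classes: {e} of size 1, {r^2} of size 1, {r^1, r^3} of size 2, {s, sr^2, ...} of size 2, {sr, sr^3, ...} of size 2.
Character table:
  irrep \ class              {e} (size 1)  {r^2} (size 1)  {r^1, r^3} (size 2)  {s, sr^2, ...} (size 2)  {sr, sr^3, ...} (size 2)
  chi_1 (triv)               1             1               1                    1                        1                       
  chi_2 (sign: r->1, s->-1)  1             1               1                    -1                       -1                      
  chi_3 (r->-1, s->1)        1             1               -1                   1                        -1                      
  chi_4 (r->-1, s->-1)       1             1               -1                   -1                       1                       
  chi_5 (2d, j=1)            2             -2              0                    0                        0                       

Spot check: chi_3 (r->-1, s->1) on {s, sr^2, ...} = 1.

Details: D_4 has order 2*4 = 8 with 5 conjugacy classes, hence 5 irreducibles. Sum of squared dims 1 + 1 + 1 + 1 + 4 = 8 = |G|. Linear characters come from the abelianisation; the 2-dimensional irreps have character r^k -> 2*cos(2*pi*j*k/4), reflections -> 0.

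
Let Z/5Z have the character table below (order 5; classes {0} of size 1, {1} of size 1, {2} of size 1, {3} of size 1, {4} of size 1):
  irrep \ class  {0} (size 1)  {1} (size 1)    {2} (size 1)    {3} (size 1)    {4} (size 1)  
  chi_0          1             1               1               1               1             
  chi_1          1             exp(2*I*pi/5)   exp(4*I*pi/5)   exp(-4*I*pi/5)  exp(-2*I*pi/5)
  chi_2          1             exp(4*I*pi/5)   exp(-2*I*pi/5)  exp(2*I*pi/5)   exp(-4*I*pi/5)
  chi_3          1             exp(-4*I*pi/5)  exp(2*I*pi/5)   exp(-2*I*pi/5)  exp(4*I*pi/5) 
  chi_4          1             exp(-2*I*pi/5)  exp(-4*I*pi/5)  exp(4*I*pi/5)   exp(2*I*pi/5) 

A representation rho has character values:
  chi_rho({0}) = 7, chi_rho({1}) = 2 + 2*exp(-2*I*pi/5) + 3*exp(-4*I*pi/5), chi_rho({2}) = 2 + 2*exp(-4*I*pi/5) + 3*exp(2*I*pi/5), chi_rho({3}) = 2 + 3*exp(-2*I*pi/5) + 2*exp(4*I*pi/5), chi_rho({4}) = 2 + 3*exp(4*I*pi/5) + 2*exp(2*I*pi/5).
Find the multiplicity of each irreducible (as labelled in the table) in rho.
Multiplicities: chi_0: 2, chi_1: 0, chi_2: 0, chi_3: 3, chi_4: 2.

Justification: Use <chi_rho, chi> = (1/|G|) sum_C |C| * chi_rho(C) * conj(chi(C)) with |G| = 5 for each irreducible chi in the table:
  <chi_rho, chi_0> = (1/5)[1*(7)*conj(1) + 1*(2 + 2*exp(-2*I*pi/5) + 3*exp(-4*I*pi/5))*conj(1) + 1*(2 + 2*exp(-4*I*pi/5) + 3*exp(2*I*pi/5))*conj(1) + 1*(2 + 3*exp(-2*I*pi/5) + 2*exp(4*I*pi/5))*conj(1) + 1*(2 + 3*exp(4*I*pi/5) + 2*exp(2*I*pi/5))*conj(1)]
      = (1/5)[(7) + (2 + 2*exp(-2*I*pi/5) + 3*exp(-4*I*pi/5)) + (2 + 2*exp(-4*I*pi/5) + 3*exp(2*I*pi/5)) + (2 + 3*exp(-2*I*pi/5) + 2*exp(4*I*pi/5)) + (2 + 3*exp(4*I*pi/5) + 2*exp(2*I*pi/5))] = 10/5 = 2
  <chi_rho, chi_1> = (1/5)[1*(7)*conj(1) + 1*(2 + 2*exp(-2*I*pi/5) + 3*exp(-4*I*pi/5))*conj(exp(2*I*pi/5)) + 1*(2 + 2*exp(-4*I*pi/5) + 3*exp(2*I*pi/5))*conj(exp(4*I*pi/5)) + 1*(2 + 3*exp(-2*I*pi/5) + 2*exp(4*I*pi/5))*conj(exp(-4*I*pi/5)) + 1*(2 + 3*exp(4*I*pi/5) + 2*exp(2*I*pi/5))*conj(exp(-2*I*pi/5))]
      = (1/5)[(7) + (2*exp(-2*I*pi/5) + 2*exp(-4*I*pi/5) + 3*exp(4*I*pi/5)) + (3*exp(-2*I*pi/5) + 2*exp(-4*I*pi/5) + 2*exp(2*I*pi/5)) + (2*exp(-2*I*pi/5) + 2*exp(4*I*pi/5) + 3*exp(2*I*pi/5)) + (3*exp(-4*I*pi/5) + 2*exp(4*I*pi/5) + 2*exp(2*I*pi/5))] = 0/5 = 0
  <chi_rho, chi_2> = (1/5)[1*(7)*conj(1) + 1*(2 + 2*exp(-2*I*pi/5) + 3*exp(-4*I*pi/5))*conj(exp(4*I*pi/5)) + 1*(2 + 2*exp(-4*I*pi/5) + 3*exp(2*I*pi/5))*conj(exp(-2*I*pi/5)) + 1*(2 + 3*exp(-2*I*pi/5) + 2*exp(4*I*pi/5))*conj(exp(2*I*pi/5)) + 1*(2 + 3*exp(4*I*pi/5) + 2*exp(2*I*pi/5))*conj(exp(-4*I*pi/5))]
      = (1/5)[(7) + (2*exp(-4*I*pi/5) + 2*exp(4*I*pi/5) + 3*exp(2*I*pi/5)) + (2*exp(-2*I*pi/5) + 3*exp(4*I*pi/5) + 2*exp(2*I*pi/5)) + (2*exp(-2*I*pi/5) + 3*exp(-4*I*pi/5) + 2*exp(2*I*pi/5)) + (3*exp(-2*I*pi/5) + 2*exp(-4*I*pi/5) + 2*exp(4*I*pi/5))] = 0/5 = 0
  <chi_rho, chi_3> = (1/5)[1*(7)*conj(1) + 1*(2 + 2*exp(-2*I*pi/5) + 3*exp(-4*I*pi/5))*conj(exp(-4*I*pi/5)) + 1*(2 + 2*exp(-4*I*pi/5) + 3*exp(2*I*pi/5))*conj(exp(2*I*pi/5)) + 1*(2 + 3*exp(-2*I*pi/5) + 2*exp(4*I*pi/5))*conj(exp(-2*I*pi/5)) + 1*(2 + 3*exp(4*I*pi/5) + 2*exp(2*I*pi/5))*conj(exp(4*I*pi/5))]
      = (1/5)[(7) + (3 + 2*exp(4*I*pi/5) + 2*exp(2*I*pi/5)) + (3 + 2*exp(-2*I*pi/5) + 2*exp(4*I*pi/5)) + (3 + 2*exp(-4*I*pi/5) + 2*exp(2*I*pi/5)) + (3 + 2*exp(-2*I*pi/5) + 2*exp(-4*I*pi/5))] = 15/5 = 3
  <chi_rho, chi_4> = (1/5)[1*(7)*conj(1) + 1*(2 + 2*exp(-2*I*pi/5) + 3*exp(-4*I*pi/5))*conj(exp(-2*I*pi/5)) + 1*(2 + 2*exp(-4*I*pi/5) + 3*exp(2*I*pi/5))*conj(exp(-4*I*pi/5)) + 1*(2 + 3*exp(-2*I*pi/5) + 2*exp(4*I*pi/5))*conj(exp(4*I*pi/5)) + 1*(2 + 3*exp(4*I*pi/5) + 2*exp(2*I*pi/5))*conj(exp(2*I*pi/5))]
      = (1/5)[(7) + (2 + 3*exp(-2*I*pi/5) + 2*exp(2*I*pi/5)) + (2 + 3*exp(-4*I*pi/5) + 2*exp(4*I*pi/5)) + (2 + 2*exp(-4*I*pi/5) + 3*exp(4*I*pi/5)) + (2 + 2*exp(-2*I*pi/5) + 3*exp(2*I*pi/5))] = 10/5 = 2
(Exp terms are combined using exp(i*s)*conj(exp(i*t)) = exp(i*(s-t)), and sums of them are collapsed using the identity that for every m > 1 the m distinct m-th roots of unity sum to 0, e.g. 1 + exp(2*I*pi/3) + exp(-2*I*pi/3) = 0.)
Dimension check: dim(rho) = sum (mult * dim) = 2*1 + 0*1 + 0*1 + 3*1 + 2*1 = 7 = chi_rho(e) = 7.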